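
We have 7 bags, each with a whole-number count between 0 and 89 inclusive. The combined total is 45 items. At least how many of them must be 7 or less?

Let j be the number exceeding 7. Then the total is ≥ 8·j + 0·(7 − j) = 0 + 8j.
So 8j ≤ 45 and j ≤ 5; hence at least 7 − 5 = 2 are ≤ 7.
Exactly 2 works: 2 values at 0 and 5 at 8 total 40; raise one of the low values by 5 (still ≤ 7) to hit 45.

2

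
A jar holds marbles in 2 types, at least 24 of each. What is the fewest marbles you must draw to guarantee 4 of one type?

7

In the worst case you draw 3 of each of the 2 types: 2 × 3 = 6.
One more forces 4 of some type, so 6 + 1 = 7.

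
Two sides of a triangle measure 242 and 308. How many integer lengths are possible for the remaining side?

483

The triangle inequality gives |242 − 308| < c < 242 + 308, i.e. 66 < c < 550.
So c can be any integer from 67 to 549: 483 values.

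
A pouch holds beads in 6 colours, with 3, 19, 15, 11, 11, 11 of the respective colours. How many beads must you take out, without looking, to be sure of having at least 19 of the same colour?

70

In the worst case you take as many as possible of each colour without reaching 19: 3 + 18 + 15 + 11 + 11 + 11 = 69.
The next one must give 19 of some colour, so 69 + 1 = 70.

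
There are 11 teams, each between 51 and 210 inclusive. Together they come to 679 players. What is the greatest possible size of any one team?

169

To make one team as large as possible, make the other 10 as small as possible.
The other 10 contribute at least 10 × 51 = 510, leaving at most 679 − 510 = 169.
Since 169 ≤ 210, this is achievable: one at 169 and 10 at 51.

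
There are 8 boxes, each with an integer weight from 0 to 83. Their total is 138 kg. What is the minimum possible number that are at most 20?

2

Each value above 20 is at least 21, contributing at least 21 − 0 = 21 above the floor 0.
The sum exceeds the floor total 0 by 138, so at most ⌊138/21⌋ = 6 exceed 20, and at least 2 are ≤ 20.
Exactly 2 works: 2 values at 0 and 6 at 21 total 126; raise one of the low values by 12 (still ≤ 20) to hit 138.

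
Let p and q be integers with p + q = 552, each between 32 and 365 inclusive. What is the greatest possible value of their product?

With p + q fixed, pq peaks when the two are closest together.
Taking p = 276 and q = 276 (both in [32, 365]) gives pq = 76176.

76176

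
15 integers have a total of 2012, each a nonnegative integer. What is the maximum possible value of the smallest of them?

The average is 2012/15 < 135, so some value is ≤ 134.
Equality holds with 13 values of 134 and 2 values of 135.

134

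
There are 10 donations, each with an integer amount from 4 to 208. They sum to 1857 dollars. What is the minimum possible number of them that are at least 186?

1

Each value short of 186 is at most 185, costing at least 208 − 185 = 23 against the maximum total of 2080.
We can afford to lose at most 2080 − 1857 = 223, so at most ⌊223/23⌋ = 9 fall short, and at least 1 are ≥ 186.
Exactly 1 works: 1 value at 208 and 9 at 185 total 1873; lower one of the high values by 16 (still ≥ 186) to hit 1857.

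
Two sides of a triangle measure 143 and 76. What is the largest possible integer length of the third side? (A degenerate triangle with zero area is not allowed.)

218

The third side must be less than 143 + 76 = 219.
The largest integer below 219 is 218.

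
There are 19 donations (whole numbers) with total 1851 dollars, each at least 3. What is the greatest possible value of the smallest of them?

The 19 values sum to 1851, so their minimum is at most ⌊1851/19⌋ = 97.
Achievable: 11 of them at 97 and 8 at 98 total 1851.

97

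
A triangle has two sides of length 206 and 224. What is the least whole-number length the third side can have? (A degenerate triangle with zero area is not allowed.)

19

The third side must exceed |206 − 224| = 18.
The smallest integer above 18 is 19.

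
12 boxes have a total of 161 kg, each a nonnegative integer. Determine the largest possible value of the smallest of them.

13

The 12 values sum to 161, so their minimum is at most ⌊161/12⌋ = 13.
Taking 7 copies of 13 and 5 copies of 14 gives exactly 161, so 13 is attained.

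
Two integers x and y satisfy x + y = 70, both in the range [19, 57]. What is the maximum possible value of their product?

1225

For a fixed sum, the product xy is largest when x and y are as close as possible.
Taking x = 35 and y = 35 (both in [19, 57]) gives xy = 1225.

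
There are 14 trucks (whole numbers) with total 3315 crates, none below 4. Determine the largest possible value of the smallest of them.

If every one of the 14 were at least 237, the total would be at least 14 × 237 = 3318 > 3315.
Equality holds with 3 values of 236 and 11 values of 237.

236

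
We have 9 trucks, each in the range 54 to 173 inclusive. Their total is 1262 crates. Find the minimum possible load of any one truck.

54

Minimizing one value means maximizing the remaining 8.
The other 8 can take up 8 × 173 = 1384 ≥ 1262 − 54, so one truck can sit at its floor of 54.
Achievable: one at 54 and the other 8 totalling 1208, which fits since 8 × 54 ≤ 1208 ≤ 8 × 173.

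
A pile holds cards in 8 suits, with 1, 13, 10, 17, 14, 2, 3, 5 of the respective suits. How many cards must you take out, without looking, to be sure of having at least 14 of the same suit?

61

In the worst case you take as many as possible of each suit without reaching 14: 1 + 13 + 10 + 13 + 13 + 2 + 3 + 5 = 60.
The next one must give 14 of some suit, so 60 + 1 = 61.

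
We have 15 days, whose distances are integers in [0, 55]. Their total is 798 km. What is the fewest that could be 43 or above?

13

If only k of them are at least 43, the other 15 − k are at most 42, so the total is at most k·55 + (15 − k)·42.
This must reach 798, so k·55 + (15 − k)·42 ≥ 798, giving k ≥ 13.
Exactly 13 works: 13 values at 55 and 2 at 42 total 799; lower one of the high values by 1 (still ≥ 43) to hit 798.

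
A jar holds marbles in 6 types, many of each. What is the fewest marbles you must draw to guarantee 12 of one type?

You could draw 11 of every type without reaching 12 of any — 66 in all.
One more forces 12 of some type, so 66 + 1 = 67.

67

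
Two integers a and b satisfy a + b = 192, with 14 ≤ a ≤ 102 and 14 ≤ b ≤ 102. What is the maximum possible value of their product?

9216

For a fixed sum, the product ab is largest when a and b are as close as possible.
Taking a = 96 and b = 96 (both in [14, 102]) gives ab = 9216.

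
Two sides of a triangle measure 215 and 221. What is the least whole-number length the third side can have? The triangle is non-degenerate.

The third side must exceed |215 − 221| = 6.
The smallest integer above 6 is 7.

7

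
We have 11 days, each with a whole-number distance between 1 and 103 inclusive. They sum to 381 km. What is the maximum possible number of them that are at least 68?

5

With k values at 68 or above and the rest at least 1, the sum is at least 11 + 67k.
Since the sum is 381, we need 67k ≤ 370, i.e. k ≤ 5.
k = 5 is achieved by 5 values at 68 and 6 at 1, total 346; add 35 to one value (staying below 68) to reach 381.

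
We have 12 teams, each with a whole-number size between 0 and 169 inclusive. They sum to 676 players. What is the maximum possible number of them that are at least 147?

4

With k values at 147 or above and the rest at least 0, the sum is at least 0 + 147k.
Since the sum is 676, we need 147k ≤ 676, i.e. k ≤ 4.
k = 4 is achieved by 4 values at 147 and 8 at 0, total 588; add 88 to one value (staying below 147) to reach 676.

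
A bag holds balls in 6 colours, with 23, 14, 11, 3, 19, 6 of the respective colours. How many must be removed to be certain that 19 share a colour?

In the worst case you take as many as possible of each colour without reaching 19: 18 + 14 + 11 + 3 + 18 + 6 = 70.
The next one must give 19 of some colour, so 70 + 1 = 71.

71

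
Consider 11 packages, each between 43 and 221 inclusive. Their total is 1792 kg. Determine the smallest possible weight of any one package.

Minimizing one value means maximizing the remaining 10.
The other 10 can take up 10 × 221 = 2210 ≥ 1792 − 43, so one package can sit at its floor of 43.
Achievable: one at 43 and the other 10 totalling 1749, which fits since 10 × 43 ≤ 1749 ≤ 10 × 221.

43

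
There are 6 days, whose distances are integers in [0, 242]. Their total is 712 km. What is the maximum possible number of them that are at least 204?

3

Suppose k of them are at least 204. Those contribute at least 204 each and the other 6 − k at least 0 each.
So the total is at least 204k + 0(6 − k) = 0 + 204k. This must be ≤ 712, giving k ≤ 3.
k = 3 is achieved by 3 values at 204 and 3 at 0, total 612; add 100 to one value (staying below 204) to reach 712.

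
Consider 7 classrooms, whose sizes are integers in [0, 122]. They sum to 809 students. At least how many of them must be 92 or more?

6

Each value short of 92 is at most 91, costing at least 122 − 91 = 31 against the maximum total of 854.
We can afford to lose at most 854 − 809 = 45, so at most ⌊45/31⌋ = 1 fall short, and at least 6 are ≥ 92.
Exactly 6 works: 6 values at 122 and 1 at 91 total 823; lower one of the high values by 14 (still ≥ 92) to hit 809.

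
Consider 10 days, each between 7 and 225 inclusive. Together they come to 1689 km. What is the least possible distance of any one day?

7

To make one day as small as possible, make the other 9 as large as possible.
The other 9 can take up 9 × 225 = 2025 ≥ 1689 − 7, so one day can sit at its floor of 7.
Achievable: one at 7 and the other 9 totalling 1682, which fits since 9 × 7 ≤ 1682 ≤ 9 × 225.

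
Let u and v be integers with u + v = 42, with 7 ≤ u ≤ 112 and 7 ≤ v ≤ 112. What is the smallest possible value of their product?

245

For a fixed sum, uv is smallest when u and v are as far apart as possible.
The extreme feasible split is u = 7, v = 35, giving uv = 245.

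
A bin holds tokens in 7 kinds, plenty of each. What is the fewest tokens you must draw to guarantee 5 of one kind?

You could draw 4 of every kind without reaching 5 of any — 28 in all.
One more forces 5 of some kind, so 28 + 1 = 29.

29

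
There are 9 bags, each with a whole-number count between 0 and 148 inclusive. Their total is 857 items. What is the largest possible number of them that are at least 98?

If k of the values are ≥ 98, the total is ≥ 98k + 0(9 − k).
Setting 98k + 0(9 − k) ≤ 857 gives 98k ≤ 857, so k ≤ 8.
k = 8 is achieved by 8 values at 98 and 1 at 0, total 784; add 73 to one value (staying below 98) to reach 857.

8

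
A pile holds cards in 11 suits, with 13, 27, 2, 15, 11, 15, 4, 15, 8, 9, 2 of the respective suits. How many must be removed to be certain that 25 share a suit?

119

In the worst case you take as many as possible of each suit without reaching 25: 13 + 24 + 2 + 15 + 11 + 15 + 4 + 15 + 8 + 9 + 2 = 118.
The next one must give 25 of some suit, so 118 + 1 = 119.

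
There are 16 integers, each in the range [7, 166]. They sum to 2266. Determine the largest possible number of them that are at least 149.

If k of the values are ≥ 149, the total is ≥ 149k + 7(16 − k).
Setting 149k + 7(16 − k) ≤ 2266 gives 142k ≤ 2154, so k ≤ 15.
k = 15 is achieved by 15 values at 149 and 1 at 7, total 2242; add 24 to one value (staying below 149) to reach 2266.

15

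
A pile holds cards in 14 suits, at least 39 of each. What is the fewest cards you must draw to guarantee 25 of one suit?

337

You could draw 24 of every suit without reaching 25 of any — 336 in all.
One more forces 25 of some suit, so 336 + 1 = 337.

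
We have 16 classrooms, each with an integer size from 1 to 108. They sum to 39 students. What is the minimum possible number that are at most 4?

11

Each value above 4 is at least 5, contributing at least 5 − 1 = 4 above the floor 1.
The sum exceeds the floor total 16 by 23, so at most ⌊23/4⌋ = 5 exceed 4, and at least 11 are ≤ 4.
Exactly 11 works: 11 values at 1 and 5 at 5 total 36; raise one of the low values by 3 (still ≤ 4) to hit 39.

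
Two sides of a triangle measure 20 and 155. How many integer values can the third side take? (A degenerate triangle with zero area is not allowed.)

39

The triangle inequality gives |20 − 155| < c < 20 + 155, i.e. 135 < c < 175.
So c can be any integer from 136 to 174: 39 values.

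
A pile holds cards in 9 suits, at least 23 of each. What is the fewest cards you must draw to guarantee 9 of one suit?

You could draw 8 of every suit without reaching 9 of any — 72 in all.
One more forces 9 of some suit, so 72 + 1 = 73.

73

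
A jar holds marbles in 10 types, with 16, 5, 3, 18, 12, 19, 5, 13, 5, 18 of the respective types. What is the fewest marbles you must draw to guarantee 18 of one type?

In the worst case you take as many as possible of each type without reaching 18: 16 + 5 + 3 + 17 + 12 + 17 + 5 + 13 + 5 + 17 = 110.
The next one must give 18 of some type, so 110 + 1 = 111.

111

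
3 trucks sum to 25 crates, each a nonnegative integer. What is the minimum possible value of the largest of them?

If every one of the 3 were at most 8, the total would be at most 3 × 8 = 24 < 25.
Equality holds with 1 value of 9 and 2 values of 8.

9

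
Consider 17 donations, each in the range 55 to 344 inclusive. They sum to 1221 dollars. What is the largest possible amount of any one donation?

341

Maximizing one value means minimizing the remaining 16.
The other 16 contribute at least 16 × 55 = 880, leaving at most 1221 − 880 = 341.
Since 341 ≤ 344, this is achievable: one at 341 and 16 at 55.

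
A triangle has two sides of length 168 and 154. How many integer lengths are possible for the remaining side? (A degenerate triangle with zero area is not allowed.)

The triangle inequality gives |168 − 154| < c < 168 + 154, i.e. 14 < c < 322.
So c can be any integer from 15 to 321: 307 values.

307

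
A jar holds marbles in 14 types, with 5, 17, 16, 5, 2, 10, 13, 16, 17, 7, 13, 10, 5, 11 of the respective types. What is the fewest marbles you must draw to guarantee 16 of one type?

142

In the worst case you take as many as possible of each type without reaching 16: 5 + 15 + 15 + 5 + 2 + 10 + 13 + 15 + 15 + 7 + 13 + 10 + 5 + 11 = 141.
The next one must give 16 of some type, so 141 + 1 = 142.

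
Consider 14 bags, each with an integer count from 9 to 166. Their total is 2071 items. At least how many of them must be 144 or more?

3

Suppose at most 14 − j of them reach 144; then j values are ≤ 143 and the rest ≤ 166.
The total is then ≤ 143·j + 166·(14 − j) = 2324 − 23j. For this to be ≥ 2071 we need j ≤ 11, so at least 14 − 11 = 3 must reach 144.
Exactly 3 works: 3 values at 166 and 11 at 143 total 2071.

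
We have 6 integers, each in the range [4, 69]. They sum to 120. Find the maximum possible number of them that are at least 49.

2

With k values at 49 or above and the rest at least 4, the sum is at least 24 + 45k.
Since the sum is 120, we need 45k ≤ 96, i.e. k ≤ 2.
k = 2 is achieved by 2 values at 49 and 4 at 4, total 114; add 6 to one value (staying below 49) to reach 120.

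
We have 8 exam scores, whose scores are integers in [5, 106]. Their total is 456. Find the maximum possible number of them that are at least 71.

6

Suppose k of them are at least 71. Those contribute at least 71 each and the other 8 − k at least 5 each.
So the total is at least 71k + 5(8 − k) = 40 + 66k. This must be ≤ 456, giving k ≤ 6.
k = 6 is achieved by 6 values at 71 and 2 at 5, total 436; add 20 to one value (staying below 71) to reach 456.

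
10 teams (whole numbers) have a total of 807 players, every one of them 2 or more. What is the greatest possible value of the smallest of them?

If every one of the 10 were at least 81, the total would be at least 10 × 81 = 810 > 807.
Achievable: 3 of them at 80 and 7 at 81 total 807.

80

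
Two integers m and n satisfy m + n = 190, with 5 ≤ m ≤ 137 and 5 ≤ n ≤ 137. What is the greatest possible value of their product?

9025

With m + n fixed, mn peaks when the two are closest together.
Taking m = 95 and n = 95 (both in [5, 137]) gives mn = 9025.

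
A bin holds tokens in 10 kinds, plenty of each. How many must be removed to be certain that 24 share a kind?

In the worst case you draw 23 of each of the 10 kinds: 10 × 23 = 230.
One more forces 24 of some kind, so 230 + 1 = 231.

231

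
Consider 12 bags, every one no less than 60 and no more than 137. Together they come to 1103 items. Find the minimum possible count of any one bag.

60

To make one bag as small as possible, make the other 11 as large as possible.
The other 11 can take up 11 × 137 = 1507 ≥ 1103 − 60, so one bag can sit at its floor of 60.
Achievable: one at 60 and the other 11 totalling 1043, which fits since 11 × 60 ≤ 1043 ≤ 11 × 137.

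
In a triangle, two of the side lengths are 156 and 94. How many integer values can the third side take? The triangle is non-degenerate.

The triangle inequality gives |156 − 94| < c < 156 + 94, i.e. 62 < c < 250.
So c can be any integer from 63 to 249: 187 values.

187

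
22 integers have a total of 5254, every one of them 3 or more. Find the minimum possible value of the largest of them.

239

The average is 5254/22 > 238, so not all 22 can be 238 or less; the largest is ≥ 239.
Taking 4 copies of 238 and 18 copies of 239 gives exactly 5254, so 239 is attained.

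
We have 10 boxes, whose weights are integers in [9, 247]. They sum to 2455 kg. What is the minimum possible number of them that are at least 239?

If only k of them are at least 239, the other 10 − k are at most 238, so the total is at most k·247 + (10 − k)·238.
This must reach 2455, so k·247 + (10 − k)·238 ≥ 2455, giving k ≥ 9.
Exactly 9 works: 9 values at 247 and 1 at 238 total 2461; lower one of the high values by 6 (still ≥ 239) to hit 2455.

9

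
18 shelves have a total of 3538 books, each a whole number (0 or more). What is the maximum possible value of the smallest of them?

The average is 3538/18 < 197, so some value is ≤ 196.
Equality holds with 8 values of 196 and 10 values of 197.

196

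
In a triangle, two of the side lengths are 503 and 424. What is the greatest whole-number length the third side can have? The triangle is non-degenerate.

The third side must be less than 503 + 424 = 927.
The largest integer below 927 is 926.

926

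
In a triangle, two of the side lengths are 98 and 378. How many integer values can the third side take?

195

The triangle inequality gives |98 − 378| < c < 98 + 378, i.e. 280 < c < 476.
So c can be any integer from 281 to 475: 195 values.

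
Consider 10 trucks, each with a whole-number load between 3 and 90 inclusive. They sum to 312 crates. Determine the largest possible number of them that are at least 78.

With k values at 78 or above and the rest at least 3, the sum is at least 30 + 75k.
Since the sum is 312, we need 75k ≤ 282, i.e. k ≤ 3.
k = 3 is achieved by 3 values at 78 and 7 at 3, total 255; add 57 to one value (staying below 78) to reach 312.

3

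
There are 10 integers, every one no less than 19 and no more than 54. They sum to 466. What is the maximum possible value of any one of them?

To make one integer as large as possible, make the other 9 as small as possible.
The other 9 contribute at least 9 × 19 = 171, leaving at most 466 − 171 = 295.
But each integer is capped at 54, so the maximum is 54.
Achievable: one at 54 and the other 9 totalling 412, which fits since 9 × 19 ≤ 412 ≤ 9 × 54.

54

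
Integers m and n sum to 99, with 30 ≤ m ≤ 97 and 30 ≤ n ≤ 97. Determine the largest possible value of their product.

2450

mn = m(99 − m) is maximized when m is as near 99/2 as the bounds allow.
Taking m = 49 and n = 50 (both in [30, 97]) gives mn = 2450.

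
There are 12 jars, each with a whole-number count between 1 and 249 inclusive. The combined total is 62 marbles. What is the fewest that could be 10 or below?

7

If only k of them are at most 10, the other 12 − k are at least 11, so the total is at least (12 − k)·11 + k·1.
This is ≤ 62, so (12 − k)·11 + 1k ≤ 62, which gives k ≥ 7.
Exactly 7 works: 7 values at 1 and 5 at 11 total 62.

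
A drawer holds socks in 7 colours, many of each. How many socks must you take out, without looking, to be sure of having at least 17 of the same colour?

113

You could draw 16 of every colour without reaching 17 of any — 112 in all.
One more forces 17 of some colour, so 112 + 1 = 113.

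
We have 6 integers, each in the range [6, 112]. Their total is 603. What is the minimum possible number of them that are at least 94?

3

Each value short of 94 is at most 93, costing at least 112 − 93 = 19 against the maximum total of 672.
We can afford to lose at most 672 − 603 = 69, so at most ⌊69/19⌋ = 3 fall short, and at least 3 are ≥ 94.
Exactly 3 works: 3 values at 112 and 3 at 93 total 615; lower one of the high values by 12 (still ≥ 94) to hit 603.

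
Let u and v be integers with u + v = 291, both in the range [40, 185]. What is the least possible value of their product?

Since u + v is fixed, pushing one of them to its bound minimizes the product.
At the endpoint u = 106, v = 291 − 106 = 185, so uv = 106 × 185 = 19610.

19610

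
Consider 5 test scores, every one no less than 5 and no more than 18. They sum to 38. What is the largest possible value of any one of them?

18

Maximizing one value means minimizing the remaining 4.
The other 4 contribute at least 4 × 5 = 20, leaving at most 38 − 20 = 18.
Since 18 ≤ 18, this is achievable: one at 18 and 4 at 5.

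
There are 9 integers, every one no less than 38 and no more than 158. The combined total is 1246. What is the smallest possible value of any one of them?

38

Minimizing one value means maximizing the remaining 8.
The other 8 can take up 8 × 158 = 1264 ≥ 1246 − 38, so one integer can sit at its floor of 38.
Achievable: one at 38 and the other 8 totalling 1208, which fits since 8 × 38 ≤ 1208 ≤ 8 × 158.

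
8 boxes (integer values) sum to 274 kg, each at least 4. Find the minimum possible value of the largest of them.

The 8 values sum to 274, so their maximum is at least ⌈274/8⌉ = 35.
Taking 6 copies of 34 and 2 copies of 35 gives exactly 274, so 35 is attained.

35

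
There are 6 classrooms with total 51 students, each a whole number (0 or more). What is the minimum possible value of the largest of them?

9

If every one of the 6 were at most 8, the total would be at most 6 × 8 = 48 < 51.
Taking 3 copies of 8 and 3 copies of 9 gives exactly 51, so 9 is attained.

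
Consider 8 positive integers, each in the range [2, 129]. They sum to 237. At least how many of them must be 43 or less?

3

Let j be the number exceeding 43. Then the total is ≥ 44·j + 2·(8 − j) = 16 + 42j.
So 42j ≤ 221 and j ≤ 5; hence at least 8 − 5 = 3 are ≤ 43.
Exactly 3 works: 3 values at 2 and 5 at 44 total 226; raise one of the low values by 11 (still ≤ 43) to hit 237.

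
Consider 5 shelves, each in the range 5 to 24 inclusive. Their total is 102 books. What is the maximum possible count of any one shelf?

To make one shelf as large as possible, make the other 4 as small as possible.
The other 4 contribute at least 4 × 5 = 20, leaving at most 102 − 20 = 82.
But each shelf is capped at 24, so the maximum is 24.
Achievable: one at 24 and the other 4 totalling 78, which fits since 4 × 5 ≤ 78 ≤ 4 × 24.

24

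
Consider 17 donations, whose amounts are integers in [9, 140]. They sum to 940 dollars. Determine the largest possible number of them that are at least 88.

9

With k values at 88 or above and the rest at least 9, the sum is at least 153 + 79k.
Since the sum is 940, we need 79k ≤ 787, i.e. k ≤ 9.
k = 9 is achieved by 9 values at 88 and 8 at 9, total 864; add 76 to one value (staying below 88) to reach 940.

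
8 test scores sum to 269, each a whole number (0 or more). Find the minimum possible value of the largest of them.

The average is 269/8 > 33, so not all 8 can be 33 or less; the largest is ≥ 34.
Equality holds with 5 values of 34 and 3 values of 33.

34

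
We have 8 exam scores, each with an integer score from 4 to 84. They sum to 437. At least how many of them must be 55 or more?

If only k of them are at least 55, the other 8 − k are at most 54, so the total is at most k·84 + (8 − k)·54.
This must reach 437, so k·84 + (8 − k)·54 ≥ 437, giving k ≥ 1.
Exactly 1 works: 1 value at 84 and 7 at 54 total 462; lower one of the high values by 25 (still ≥ 55) to hit 437.

1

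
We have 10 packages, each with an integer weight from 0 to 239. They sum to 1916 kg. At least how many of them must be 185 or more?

If only k of them are at least 185, the other 10 − k are at most 184, so the total is at most k·239 + (10 − k)·184.
This must reach 1916, so k·239 + (10 − k)·184 ≥ 1916, giving k ≥ 2.
Exactly 2 works: 2 values at 239 and 8 at 184 total 1950; lower one of the high values by 34 (still ≥ 185) to hit 1916.

2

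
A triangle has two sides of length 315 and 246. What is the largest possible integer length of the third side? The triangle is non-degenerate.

560

The third side must be less than 315 + 246 = 561.
The largest integer below 561 is 560.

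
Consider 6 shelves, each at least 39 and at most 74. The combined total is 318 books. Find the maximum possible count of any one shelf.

74

Maximizing one value means minimizing the remaining 5.
The other 5 contribute at least 5 × 39 = 195, leaving at most 318 − 195 = 123.
But each shelf is capped at 74, so the maximum is 74.
Achievable: one at 74 and the other 5 totalling 244, which fits since 5 × 39 ≤ 244 ≤ 5 × 74.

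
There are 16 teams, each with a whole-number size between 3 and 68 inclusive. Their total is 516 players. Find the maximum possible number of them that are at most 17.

Each value at 17 or below falls at least 68 − 17 = 51 short of the ceiling 68.
The ceiling total is 16 × 68 = 1088, and we need 516, so at most ⌊(1088 − 516)/51⌋ = 11 can be that low.
k = 11 is achieved by 11 values at 17 and 5 at 68, total 527; lower one of the 68's by 11 (still > 17) to reach 516.

11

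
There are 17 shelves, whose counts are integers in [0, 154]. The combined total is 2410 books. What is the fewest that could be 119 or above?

Each value short of 119 is at most 118, costing at least 154 − 118 = 36 against the maximum total of 2618.
We can afford to lose at most 2618 − 2410 = 208, so at most ⌊208/36⌋ = 5 fall short, and at least 12 are ≥ 119.
Exactly 12 works: 12 values at 154 and 5 at 118 total 2438; lower one of the high values by 28 (still ≥ 119) to hit 2410.

12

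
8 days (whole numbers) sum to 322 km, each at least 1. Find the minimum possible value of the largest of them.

41

Some value must be at least ⌈322/8⌉ = 41, since 8 × 40 = 320 < 322.
Equality holds with 2 values of 41 and 6 values of 40.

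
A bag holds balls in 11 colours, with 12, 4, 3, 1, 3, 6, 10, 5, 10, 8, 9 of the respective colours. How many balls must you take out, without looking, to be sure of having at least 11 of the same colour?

In the worst case you take as many as possible of each colour without reaching 11: 10 + 4 + 3 + 1 + 3 + 6 + 10 + 5 + 10 + 8 + 9 = 69.
The next one must give 11 of some colour, so 69 + 1 = 70.

70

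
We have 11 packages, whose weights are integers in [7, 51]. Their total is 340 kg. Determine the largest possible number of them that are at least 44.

7

If k of the values are ≥ 44, the total is ≥ 44k + 7(11 − k).
Setting 44k + 7(11 − k) ≤ 340 gives 37k ≤ 263, so k ≤ 7.
k = 7 is achieved by 7 values at 44 and 4 at 7, total 336; add 4 to one value (staying below 44) to reach 340.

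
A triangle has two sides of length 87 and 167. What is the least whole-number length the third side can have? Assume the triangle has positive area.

The third side must exceed |87 − 167| = 80.
The smallest integer above 80 is 81.

81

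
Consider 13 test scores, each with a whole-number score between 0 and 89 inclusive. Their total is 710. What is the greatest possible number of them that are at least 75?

If k of the values are ≥ 75, the total is ≥ 75k + 0(13 − k).
Setting 75k + 0(13 − k) ≤ 710 gives 75k ≤ 710, so k ≤ 9.
k = 9 is achieved by 9 values at 75 and 4 at 0, total 675; add 35 to one value (staying below 75) to reach 710.

9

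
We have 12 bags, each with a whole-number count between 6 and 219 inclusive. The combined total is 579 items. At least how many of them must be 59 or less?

Each value above 59 is at least 60, contributing at least 60 − 6 = 54 above the floor 6.
The sum exceeds the floor total 72 by 507, so at most ⌊507/54⌋ = 9 exceed 59, and at least 3 are ≤ 59.
Exactly 3 works: 3 values at 6 and 9 at 60 total 558; raise one of the low values by 21 (still ≤ 59) to hit 579.

3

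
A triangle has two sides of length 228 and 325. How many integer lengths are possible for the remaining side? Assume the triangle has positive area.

The triangle inequality gives |228 − 325| < c < 228 + 325, i.e. 97 < c < 553.
So c can be any integer from 98 to 552: 455 values.

455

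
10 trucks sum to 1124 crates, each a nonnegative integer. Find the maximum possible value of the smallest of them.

The 10 values sum to 1124, so their minimum is at most ⌊1124/10⌋ = 112.
Taking 6 copies of 112 and 4 copies of 113 gives exactly 1124, so 112 is attained.

112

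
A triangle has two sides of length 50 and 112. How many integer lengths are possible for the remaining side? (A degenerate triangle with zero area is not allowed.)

The triangle inequality gives |50 − 112| < c < 50 + 112, i.e. 62 < c < 162.
So c can be any integer from 63 to 161: 99 values.

99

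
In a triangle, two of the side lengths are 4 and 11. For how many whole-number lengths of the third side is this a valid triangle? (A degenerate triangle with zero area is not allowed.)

7

The triangle inequality gives |4 − 11| < c < 4 + 11, i.e. 7 < c < 15.
So c can be any integer from 8 to 14: 7 values.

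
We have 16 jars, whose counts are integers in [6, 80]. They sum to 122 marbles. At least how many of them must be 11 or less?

Each value above 11 is at least 12, contributing at least 12 − 6 = 6 above the floor 6.
The sum exceeds the floor total 96 by 26, so at most ⌊26/6⌋ = 4 exceed 11, and at least 12 are ≤ 11.
Exactly 12 works: 12 values at 6 and 4 at 12 total 120; raise one of the low values by 2 (still ≤ 11) to hit 122.

12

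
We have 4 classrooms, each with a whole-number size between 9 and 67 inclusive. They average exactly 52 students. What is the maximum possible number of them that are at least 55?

The total is 4 × 52 = 208.
If k of the values are ≥ 55, the total is ≥ 55k + 9(4 − k).
Setting 55k + 9(4 − k) ≤ 208 gives 46k ≤ 172, so k ≤ 3.
k = 3 is achieved by 3 values at 55 and 1 at 9, total 174; add 34 to one value (staying below 55) to reach 208.

3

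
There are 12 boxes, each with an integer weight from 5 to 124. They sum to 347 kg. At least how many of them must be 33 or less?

Let j be the number exceeding 33. Then the total is ≥ 34·j + 5·(12 − j) = 60 + 29j.
So 29j ≤ 287 and j ≤ 9; hence at least 12 − 9 = 3 are ≤ 33.
Exactly 3 works: 3 values at 5 and 9 at 34 total 321; raise one of the low values by 26 (still ≤ 33) to hit 347.

3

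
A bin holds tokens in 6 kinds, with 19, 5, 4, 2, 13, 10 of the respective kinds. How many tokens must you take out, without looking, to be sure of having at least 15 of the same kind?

In the worst case you take as many as possible of each kind without reaching 15: 14 + 5 + 4 + 2 + 13 + 10 = 48.
The next one must give 15 of some kind, so 48 + 1 = 49.

49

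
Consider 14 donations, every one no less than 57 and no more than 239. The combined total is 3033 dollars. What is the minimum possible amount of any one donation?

Minimizing one value means maximizing the remaining 13.
The other 13 can take up 13 × 239 = 3107 ≥ 3033 − 57, so one donation can sit at its floor of 57.
Achievable: one at 57 and the other 13 totalling 2976, which fits since 13 × 57 ≤ 2976 ≤ 13 × 239.

57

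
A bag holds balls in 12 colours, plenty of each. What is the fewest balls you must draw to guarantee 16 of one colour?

In the worst case you draw 15 of each of the 12 colours: 12 × 15 = 180.
One more forces 16 of some colour, so 180 + 1 = 181.

181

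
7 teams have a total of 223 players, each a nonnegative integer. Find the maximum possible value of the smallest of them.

31

The 7 values sum to 223, so their minimum is at most ⌊223/7⌋ = 31.
Taking 1 copy of 31 and 6 copies of 32 gives exactly 223, so 31 is attained.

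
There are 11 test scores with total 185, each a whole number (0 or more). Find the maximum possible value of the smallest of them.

If every one of the 11 were at least 17, the total would be at least 11 × 17 = 187 > 185.
Equality holds with 2 values of 16 and 9 values of 17.

16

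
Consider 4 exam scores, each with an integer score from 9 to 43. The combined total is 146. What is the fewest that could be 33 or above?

If only k of them are at least 33, the other 4 − k are at most 32, so the total is at most k·43 + (4 − k)·32.
This must reach 146, so k·43 + (4 − k)·32 ≥ 146, giving k ≥ 2.
Exactly 2 works: 2 values at 43 and 2 at 32 total 150; lower one of the high values by 4 (still ≥ 33) to hit 146.

2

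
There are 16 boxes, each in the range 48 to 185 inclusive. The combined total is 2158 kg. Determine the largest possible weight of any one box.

To make one box as large as possible, make the other 15 as small as possible.
The other 15 contribute at least 15 × 48 = 720, leaving at most 2158 − 720 = 1438.
But each box is capped at 185, so the maximum is 185.
Achievable: one at 185 and the other 15 totalling 1973, which fits since 15 × 48 ≤ 1973 ≤ 15 × 185.

185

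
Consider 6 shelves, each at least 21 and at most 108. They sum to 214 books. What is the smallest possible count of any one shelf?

To make one shelf as small as possible, make the other 5 as large as possible.
The other 5 can take up 5 × 108 = 540 ≥ 214 − 21, so one shelf can sit at its floor of 21.
Achievable: one at 21 and the other 5 totalling 193, which fits since 5 × 21 ≤ 193 ≤ 5 × 108.

21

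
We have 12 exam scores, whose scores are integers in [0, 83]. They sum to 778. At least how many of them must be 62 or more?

Each value short of 62 is at most 61, costing at least 83 − 61 = 22 against the maximum total of 996.
We can afford to lose at most 996 − 778 = 218, so at most ⌊218/22⌋ = 9 fall short, and at least 3 are ≥ 62.
Exactly 3 works: 3 values at 83 and 9 at 61 total 798; lower one of the high values by 20 (still ≥ 62) to hit 778.

3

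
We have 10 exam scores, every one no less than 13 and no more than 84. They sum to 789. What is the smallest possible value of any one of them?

33

To make one score as small as possible, make the other 9 as large as possible.
The other 9 contribute at most 9 × 84 = 756, leaving at least 789 − 756 = 33.
Since 33 ≥ 13, this is achievable: one at 33 and 9 at 84.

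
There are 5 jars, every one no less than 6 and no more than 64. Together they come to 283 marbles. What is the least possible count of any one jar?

To make one jar as small as possible, make the other 4 as large as possible.
The other 4 contribute at most 4 × 64 = 256, leaving at least 283 − 256 = 27.
Since 27 ≥ 6, this is achievable: one at 27 and 4 at 64.

27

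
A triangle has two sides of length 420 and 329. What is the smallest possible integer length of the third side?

The third side must exceed |420 − 329| = 91.
The smallest integer above 91 is 92.

92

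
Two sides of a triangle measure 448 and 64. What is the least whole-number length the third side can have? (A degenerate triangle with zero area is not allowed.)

385

The third side must exceed |448 − 64| = 384.
The smallest integer above 384 is 385.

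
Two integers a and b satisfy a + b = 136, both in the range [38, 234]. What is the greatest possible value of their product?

4624

ab = a(136 − a) is maximized when a is as near 136/2 as the bounds allow.
Taking a = 68 and b = 68 (both in [38, 234]) gives ab = 4624.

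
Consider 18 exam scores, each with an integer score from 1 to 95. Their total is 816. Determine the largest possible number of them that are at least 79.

With k values at 79 or above and the rest at least 1, the sum is at least 18 + 78k.
Since the sum is 816, we need 78k ≤ 798, i.e. k ≤ 10.
k = 10 is achieved by 10 values at 79 and 8 at 1, total 798; add 18 to one value (staying below 79) to reach 816.

10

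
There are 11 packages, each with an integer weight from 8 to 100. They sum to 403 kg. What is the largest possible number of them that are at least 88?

If k of the values are ≥ 88, the total is ≥ 88k + 8(11 − k).
Setting 88k + 8(11 − k) ≤ 403 gives 80k ≤ 315, so k ≤ 3.
k = 3 is achieved by 3 values at 88 and 8 at 8, total 328; add 75 to one value (staying below 88) to reach 403.

3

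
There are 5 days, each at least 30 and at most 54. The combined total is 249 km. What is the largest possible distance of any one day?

54

To make one day as large as possible, make the other 4 as small as possible.
The other 4 contribute at least 4 × 30 = 120, leaving at most 249 − 120 = 129.
But each day is capped at 54, so the maximum is 54.
Achievable: one at 54 and the other 4 totalling 195, which fits since 4 × 30 ≤ 195 ≤ 4 × 54.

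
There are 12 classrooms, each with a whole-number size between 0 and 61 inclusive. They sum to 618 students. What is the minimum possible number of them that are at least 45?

If only k of them are at least 45, the other 12 − k are at most 44, so the total is at most k·61 + (12 − k)·44.
This must reach 618, so k·61 + (12 − k)·44 ≥ 618, giving k ≥ 6.
Exactly 6 works: 6 values at 61 and 6 at 44 total 630; lower one of the high values by 12 (still ≥ 45) to hit 618.

6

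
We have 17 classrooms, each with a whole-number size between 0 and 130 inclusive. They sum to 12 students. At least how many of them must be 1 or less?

11

Let j be the number exceeding 1. Then the total is ≥ 2·j + 0·(17 − j) = 0 + 2j.
So 2j ≤ 12 and j ≤ 6; hence at least 17 − 6 = 11 are ≤ 1.
Exactly 11 works: 11 values at 0 and 6 at 2 total 12.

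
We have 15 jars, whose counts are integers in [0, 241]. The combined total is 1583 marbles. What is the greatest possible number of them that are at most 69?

11

Suppose k of them are at most 69. Those contribute at most 69 each and the rest at most 241 each.
So the total is at most 69k + 241(15 − k) = 3615 − 172k. This must still be ≥ 1583, so k ≤ 11.
k = 11 is achieved by 11 values at 69 and 4 at 241, total 1723; lower one of the 241's by 140 (still > 69) to reach 1583.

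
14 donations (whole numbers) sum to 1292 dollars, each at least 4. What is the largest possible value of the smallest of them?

The 14 values sum to 1292, so their minimum is at most ⌊1292/14⌋ = 92.
Taking 10 copies of 92 and 4 copies of 93 gives exactly 1292, so 92 is attained.

92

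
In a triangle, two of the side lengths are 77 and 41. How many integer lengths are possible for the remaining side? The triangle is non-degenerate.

The triangle inequality gives |77 − 41| < c < 77 + 41, i.e. 36 < c < 118.
So c can be any integer from 37 to 117: 81 values.

81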